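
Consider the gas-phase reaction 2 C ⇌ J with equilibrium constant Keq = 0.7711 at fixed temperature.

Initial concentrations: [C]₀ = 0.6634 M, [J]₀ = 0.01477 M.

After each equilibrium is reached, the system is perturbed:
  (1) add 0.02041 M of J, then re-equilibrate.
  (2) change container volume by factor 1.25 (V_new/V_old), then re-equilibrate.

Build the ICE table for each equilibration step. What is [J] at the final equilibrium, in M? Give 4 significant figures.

Q₀ = 0.03356 vs Keq = 0.7711 ⇒ Q<K, forward
Step 1:
                  C         J
  I          0.6634   0.01477
  C          -0.243    0.1215
  E          0.4204    0.1363
  solve Keq expr → x = 0.1215; check Q = 0.7711
Then add 0.02041 M of J.
Step 2:
                  C         J
  I          0.4204    0.1567
  C         0.01757 -0.008783
  E           0.438    0.1479
  solve Keq expr → x = -0.008783; check Q = 0.7711
Then change container volume by factor 1.25 (V_new/V_old).
Step 3:
                  C         J
  I          0.3504    0.1183
  C         0.02238  -0.01119
  E          0.3727    0.1071
  solve Keq expr → x = -0.01119; check Q = 0.7711

[J]_eq = 0.1071 M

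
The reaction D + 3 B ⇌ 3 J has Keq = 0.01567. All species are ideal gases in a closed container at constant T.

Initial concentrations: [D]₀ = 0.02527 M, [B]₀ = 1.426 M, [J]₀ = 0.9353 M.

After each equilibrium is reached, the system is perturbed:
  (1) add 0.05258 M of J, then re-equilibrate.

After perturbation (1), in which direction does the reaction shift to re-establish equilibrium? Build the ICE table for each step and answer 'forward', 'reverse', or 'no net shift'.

Direction: reverse

Q₀ = 11.17 vs Keq = 0.01567 ⇒ Q>K, reverse
Step 1:
                   D          B          J
  init       0.02527      1.426     0.9353
  Δ           0.2069     0.6206    -0.6206
  eq          0.2321      2.047     0.3147
  solve Keq expr → x = -0.2069; check Q = 0.01567
Then add 0.05258 M of J.
Step 2:
                   D          B          J
  init        0.2321      2.047     0.3673
  Δ          0.01344    0.04031   -0.04031
  eq          0.2456      2.087      0.327
  solve Keq expr → x = -0.01344; check Q = 0.01567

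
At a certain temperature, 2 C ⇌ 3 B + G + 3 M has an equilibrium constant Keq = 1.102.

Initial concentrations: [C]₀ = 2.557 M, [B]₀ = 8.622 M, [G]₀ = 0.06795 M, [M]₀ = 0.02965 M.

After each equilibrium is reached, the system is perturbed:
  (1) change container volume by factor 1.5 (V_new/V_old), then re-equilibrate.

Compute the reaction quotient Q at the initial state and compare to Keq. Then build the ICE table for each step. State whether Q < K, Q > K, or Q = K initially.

Q₀ = 1.7363e-04 vs Keq = 1.102 ⇒ Q<K, forward
Step 1:
                  C         B         G         M
  init        2.557     8.622   0.06795   0.02965
  Δ         -0.2208    0.3312    0.1104    0.3312
  eq          2.336     8.953    0.1784    0.3609
  solve Keq expr → x = 0.1104; check Q = 1.102
Then change container volume by factor 1.5 (V_new/V_old).
Step 2:
                  C         B         G         M
  init        1.557     5.969    0.1189    0.2406
  Δ         -0.1009    0.1514   0.05046    0.1514
  eq          1.457      6.12    0.1694     0.392
  solve Keq expr → x = 0.05046; check Q = 1.102

Q₀ = 1.7363e-04; Q < K (proceeds forward)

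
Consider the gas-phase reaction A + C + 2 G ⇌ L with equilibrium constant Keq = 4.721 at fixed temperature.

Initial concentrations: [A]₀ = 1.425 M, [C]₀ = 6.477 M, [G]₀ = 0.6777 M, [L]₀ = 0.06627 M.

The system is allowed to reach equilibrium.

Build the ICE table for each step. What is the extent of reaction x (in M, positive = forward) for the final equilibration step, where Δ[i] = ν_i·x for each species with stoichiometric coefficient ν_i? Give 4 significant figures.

x = 0.2873 M

Q₀ = 0.01563 vs Keq = 4.721 ⇒ Q<K, forward
Step 1:
                   A          C          G          L
  init         1.425      6.477     0.6777    0.06627
  Δ          -0.2873    -0.2873    -0.5746     0.2873
  eq           1.138       6.19     0.1031     0.3536
  solve Keq expr → x = 0.2873; check Q = 4.721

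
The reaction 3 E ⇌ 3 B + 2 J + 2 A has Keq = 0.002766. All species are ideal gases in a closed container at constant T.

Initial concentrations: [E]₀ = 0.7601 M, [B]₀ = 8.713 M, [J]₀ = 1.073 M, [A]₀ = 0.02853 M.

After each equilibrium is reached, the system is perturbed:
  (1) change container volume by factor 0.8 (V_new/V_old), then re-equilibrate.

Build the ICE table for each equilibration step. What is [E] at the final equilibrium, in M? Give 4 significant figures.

Q₀ = 1.412 vs Keq = 0.002766 ⇒ Q>K, reverse
Step 1:
                    E           B           J           A
  Initial      0.7601       8.713       1.073     0.02853
  Change      0.04068    -0.04068    -0.02712    -0.02712
  Equil        0.8008       8.672       1.046    0.001411
  solve Keq expr → x = -0.01356; check Q = 0.002766
Then change container volume by factor 0.8 (V_new/V_old).
Step 2:
                    E           B           J           A
  Initial       1.001       10.84       1.307    0.001764
  Change   9.4893e-04 -9.4893e-04 -6.3262e-04 -6.3262e-04
  Equil         1.002       10.84       1.307    0.001131
  solve Keq expr → x = -3.1631e-04; check Q = 0.002766

[E]_eq = 1.002 M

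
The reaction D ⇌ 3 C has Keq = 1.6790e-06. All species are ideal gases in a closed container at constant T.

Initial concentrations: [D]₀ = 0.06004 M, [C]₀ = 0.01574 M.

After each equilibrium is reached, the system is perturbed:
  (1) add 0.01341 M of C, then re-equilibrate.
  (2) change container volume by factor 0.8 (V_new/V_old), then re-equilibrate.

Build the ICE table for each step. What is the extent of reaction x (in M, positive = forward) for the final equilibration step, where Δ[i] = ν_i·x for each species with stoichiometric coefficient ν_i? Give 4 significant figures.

x = -2.7770e-04 M

Q₀ = 6.4949e-05 vs Keq = 1.6790e-06 ⇒ Q>K, reverse
Step 1:
                    D           C
  Initial     0.06004     0.01574
  Change     0.003664    -0.01099
  Equil        0.0637    0.004747
  solve Keq expr → x = -0.003664; check Q = 1.6790e-06
Then add 0.01341 M of C.
Step 2:
                    D           C
  Initial      0.0637     0.01816
  Change     0.004434     -0.0133
  Equil       0.06814    0.004855
  solve Keq expr → x = -0.004434; check Q = 1.6790e-06
Then change container volume by factor 0.8 (V_new/V_old).
Step 3:
                    D           C
  Initial     0.08517    0.006068
  Change   2.7770e-04 -8.3310e-04
  Equil       0.08545    0.005235
  solve Keq expr → x = -2.7770e-04; check Q = 1.6790e-06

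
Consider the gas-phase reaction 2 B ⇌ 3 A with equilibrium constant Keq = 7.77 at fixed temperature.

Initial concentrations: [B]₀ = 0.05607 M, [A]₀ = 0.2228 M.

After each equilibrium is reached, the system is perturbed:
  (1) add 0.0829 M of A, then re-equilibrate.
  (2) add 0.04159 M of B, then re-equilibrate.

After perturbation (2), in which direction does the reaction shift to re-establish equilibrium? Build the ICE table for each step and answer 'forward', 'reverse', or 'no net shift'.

Q₀ = 3.518 vs Keq = 7.77 ⇒ Q<K, forward
Step 1:
                  B         A
  I         0.05607    0.2228
  C         -0.0132    0.0198
  E         0.04287    0.2426
  solve Keq expr → x = 0.006601; check Q = 7.77
Then add 0.0829 M of A.
Step 2:
                  B         A
  I         0.04287    0.3255
  C         0.01636  -0.02454
  E         0.05923     0.301
  solve Keq expr → x = -0.008181; check Q = 7.77
Then add 0.04159 M of B.
Step 3:
                  B         A
  I          0.1008     0.301
  C        -0.02852   0.04278
  E          0.0723    0.3437
  solve Keq expr → x = 0.01426; check Q = 7.77

Direction: forward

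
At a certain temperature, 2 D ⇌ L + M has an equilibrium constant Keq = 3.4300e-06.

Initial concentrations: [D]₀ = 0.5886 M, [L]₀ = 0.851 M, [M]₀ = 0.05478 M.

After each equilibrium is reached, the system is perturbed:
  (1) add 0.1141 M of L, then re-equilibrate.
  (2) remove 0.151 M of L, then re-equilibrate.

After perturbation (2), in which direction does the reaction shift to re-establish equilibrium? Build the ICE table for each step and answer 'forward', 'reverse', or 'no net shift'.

Q₀ = 0.1346 vs Keq = 3.4300e-06 ⇒ Q>K, reverse
Step 1:
                  D         L         M
  init       0.5886     0.851   0.05478
  Δ          0.1096  -0.05478  -0.05478
  eq         0.6982    0.7962 2.0997e-06
  solve Keq expr → x = -0.05478; check Q = 3.4300e-06
Then add 0.1141 M of L.
Step 2:
                  D         L         M
  init       0.6982    0.9103 2.0997e-06
  Δ       5.2636e-07 -2.6318e-07 -2.6318e-07
  eq         0.6982    0.9103 1.8366e-06
  solve Keq expr → x = -2.6318e-07; check Q = 3.4300e-06
Then remove 0.151 M of L.
Step 3:
                  D         L         M
  init       0.6982    0.7593 1.8366e-06
  Δ       -7.3043e-07 3.6522e-07 3.6522e-07
  eq         0.6982    0.7593 2.2018e-06
  solve Keq expr → x = 3.6522e-07; check Q = 3.4300e-06

Direction: forward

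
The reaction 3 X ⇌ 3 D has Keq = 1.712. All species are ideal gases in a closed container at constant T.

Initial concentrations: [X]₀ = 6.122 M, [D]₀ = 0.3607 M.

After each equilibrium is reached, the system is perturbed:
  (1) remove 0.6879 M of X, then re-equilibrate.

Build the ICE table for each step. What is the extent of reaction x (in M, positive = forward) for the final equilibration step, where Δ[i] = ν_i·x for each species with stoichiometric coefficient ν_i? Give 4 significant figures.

Q₀ = 2.0453e-04 vs Keq = 1.712 ⇒ Q<K, forward
Step 1:
                    X           D
  I             6.122      0.3607
  C             -3.17        3.17
  E             2.952       3.531
  solve Keq expr → x = 1.057; check Q = 1.712
Then remove 0.6879 M of X.
Step 2:
                    X           D
  I             2.264       3.531
  C            0.3747     -0.3747
  E             2.638       3.156
  solve Keq expr → x = -0.1249; check Q = 1.712

x = -0.1249 M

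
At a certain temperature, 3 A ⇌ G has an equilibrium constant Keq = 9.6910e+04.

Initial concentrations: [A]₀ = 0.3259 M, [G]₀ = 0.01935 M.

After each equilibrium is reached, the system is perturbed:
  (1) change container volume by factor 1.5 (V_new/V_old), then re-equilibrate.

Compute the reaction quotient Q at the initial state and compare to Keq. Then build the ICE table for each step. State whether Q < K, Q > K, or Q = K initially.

Q₀ = 0.559 vs Keq = 9.6910e+04 ⇒ Q<K, forward
Step 1:
                   A          G
  init        0.3259    0.01935
  Δ           -0.315      0.105
  eq         0.01087     0.1244
  solve Keq expr → x = 0.105; check Q = 9.6910e+04
Then change container volume by factor 1.5 (V_new/V_old).
Step 2:
                   A          G
  init      0.007245    0.08291
  Δ          0.00222 -7.4006e-04
  eq        0.009465    0.08217
  solve Keq expr → x = -7.4006e-04; check Q = 9.6910e+04

Q₀ = 0.559; Q < K (proceeds forward)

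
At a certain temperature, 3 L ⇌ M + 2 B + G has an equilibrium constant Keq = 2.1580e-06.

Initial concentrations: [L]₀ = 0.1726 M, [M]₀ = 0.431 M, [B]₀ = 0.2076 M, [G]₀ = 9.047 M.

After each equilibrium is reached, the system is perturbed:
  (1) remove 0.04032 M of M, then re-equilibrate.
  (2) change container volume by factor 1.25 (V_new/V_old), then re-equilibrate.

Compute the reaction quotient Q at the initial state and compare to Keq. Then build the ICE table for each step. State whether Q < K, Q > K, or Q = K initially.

Q₀ = 32.68 vs Keq = 2.1580e-06 ⇒ Q>K, reverse
Step 1:
                  L         M         B         G
  I          0.1726     0.431    0.2076     9.047
  C           0.311   -0.1037   -0.2073   -0.1037
  E          0.4836    0.3273 2.8871e-04     8.943
  solve Keq expr → x = -0.1037; check Q = 2.1580e-06
Then remove 0.04032 M of M.
Step 2:
                  L         M         B         G
  I          0.4836     0.287 2.8871e-04     8.943
  C       -2.9368e-05 9.7893e-06 1.9579e-05 9.7893e-06
  E          0.4835     0.287 3.0829e-04     8.943
  solve Keq expr → x = 9.7893e-06; check Q = 2.1580e-06
Then change container volume by factor 1.25 (V_new/V_old).
Step 3:
                  L         M         B         G
  I          0.3868    0.2296 2.4663e-04     7.155
  C       -4.3582e-05 1.4527e-05 2.9055e-05 1.4527e-05
  E          0.3868    0.2296 2.7568e-04     7.155
  solve Keq expr → x = 1.4527e-05; check Q = 2.1580e-06

Q₀ = 32.68; Q > K (proceeds reverse)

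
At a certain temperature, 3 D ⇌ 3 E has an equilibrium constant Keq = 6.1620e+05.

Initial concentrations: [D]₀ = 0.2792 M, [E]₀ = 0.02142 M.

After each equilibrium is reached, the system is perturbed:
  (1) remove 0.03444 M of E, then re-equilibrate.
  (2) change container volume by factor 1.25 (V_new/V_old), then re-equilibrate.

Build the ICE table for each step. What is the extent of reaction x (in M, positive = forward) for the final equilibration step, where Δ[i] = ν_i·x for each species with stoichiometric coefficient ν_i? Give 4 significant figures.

Q₀ = 4.5156e-04 vs Keq = 6.1620e+05 ⇒ Q<K, forward
Step 1:
                    D           E
  I            0.2792     0.02142
  C           -0.2757      0.2757
  E          0.003492      0.2971
  solve Keq expr → x = 0.0919; check Q = 6.1620e+05
Then remove 0.03444 M of E.
Step 2:
                    D           E
  I          0.003492      0.2627
  C       -4.0002e-04  4.0002e-04
  E          0.003092      0.2631
  solve Keq expr → x = 1.3334e-04; check Q = 6.1620e+05
Then change container volume by factor 1.25 (V_new/V_old).
Step 3:
                    D           E
  I          0.002473      0.2105
  C                 0           0
  E          0.002473      0.2105
  solve Keq expr → x = 0; check Q = 6.1620e+05

x = 0 M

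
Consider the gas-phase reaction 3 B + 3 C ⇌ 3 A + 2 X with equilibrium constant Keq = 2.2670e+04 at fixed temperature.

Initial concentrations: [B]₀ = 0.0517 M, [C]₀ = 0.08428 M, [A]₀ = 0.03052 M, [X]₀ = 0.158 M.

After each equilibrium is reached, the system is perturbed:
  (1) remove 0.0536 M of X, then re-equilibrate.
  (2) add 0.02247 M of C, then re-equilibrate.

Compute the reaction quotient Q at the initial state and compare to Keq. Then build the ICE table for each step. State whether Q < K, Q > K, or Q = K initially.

Q₀ = 8.579 vs Keq = 2.2670e+04 ⇒ Q<K, forward
Step 1:
                    B           C           A           X
  I            0.0517     0.08428     0.03052       0.158
  C          -0.03604    -0.03604     0.03604     0.02403
  E           0.01566     0.04824     0.06656       0.182
  solve Keq expr → x = 0.01201; check Q = 2.2670e+04
Then remove 0.0536 M of X.
Step 2:
                    B           C           A           X
  I           0.01566     0.04824     0.06656      0.1284
  C          -0.00215    -0.00215     0.00215    0.001434
  E           0.01351     0.04609     0.06871      0.1299
  solve Keq expr → x = 7.1683e-04; check Q = 2.2670e+04
Then add 0.02247 M of C.
Step 3:
                    B           C           A           X
  I           0.01351     0.06856     0.06871      0.1299
  C         -0.003373   -0.003373    0.003373    0.002249
  E           0.01014     0.06519     0.07208      0.1321
  solve Keq expr → x = 0.001124; check Q = 2.2670e+04

Q₀ = 8.579; Q < K (proceeds forward)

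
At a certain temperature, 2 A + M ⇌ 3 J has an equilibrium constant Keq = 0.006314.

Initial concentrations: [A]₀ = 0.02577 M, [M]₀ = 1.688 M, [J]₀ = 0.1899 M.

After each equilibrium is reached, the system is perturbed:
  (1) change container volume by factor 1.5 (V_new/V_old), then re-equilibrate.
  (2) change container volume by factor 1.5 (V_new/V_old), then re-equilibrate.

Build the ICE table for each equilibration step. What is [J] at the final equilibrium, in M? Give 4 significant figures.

Q₀ = 6.109 vs Keq = 0.006314 ⇒ Q>K, reverse
Step 1:
                   A          M          J
  Initial    0.02577      1.688     0.1899
  Change      0.0912     0.0456    -0.1368
  Equil        0.117      1.734     0.0531
  solve Keq expr → x = -0.0456; check Q = 0.006314
Then change container volume by factor 1.5 (V_new/V_old).
Step 2:
                   A          M          J
  Initial    0.07798      1.156     0.0354
  Change           0          0          0
  Equil      0.07798      1.156     0.0354
  solve Keq expr → x = 0; check Q = 0.006314
Then change container volume by factor 1.5 (V_new/V_old).
Step 3:
                   A          M          J
  Initial    0.05199     0.7705     0.0236
  Change           0          0          0
  Equil      0.05199     0.7705     0.0236
  solve Keq expr → x = 0; check Q = 0.006314

[J]_eq = 0.0236 M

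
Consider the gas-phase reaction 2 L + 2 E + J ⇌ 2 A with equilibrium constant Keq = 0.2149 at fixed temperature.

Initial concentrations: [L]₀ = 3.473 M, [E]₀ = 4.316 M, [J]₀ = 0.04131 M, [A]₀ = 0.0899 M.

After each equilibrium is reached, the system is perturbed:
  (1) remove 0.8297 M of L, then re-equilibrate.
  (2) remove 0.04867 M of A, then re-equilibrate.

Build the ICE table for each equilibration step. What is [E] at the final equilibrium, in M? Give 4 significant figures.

Q₀ = 8.7075e-04 vs Keq = 0.2149 ⇒ Q<K, forward
Step 1:
                    L           E           J           A
  I             3.473       4.316     0.04131      0.0899
  C           -0.0813     -0.0813    -0.04065      0.0813
  E             3.392       4.235  6.6112e-04      0.1712
  solve Keq expr → x = 0.04065; check Q = 0.2149
Then remove 0.8297 M of L.
Step 2:
                    L           E           J           A
  I             2.562       4.235  6.6112e-04      0.1712
  C        9.6622e-04  9.6622e-04  4.8311e-04 -9.6622e-04
  E             2.563       4.236    0.001144      0.1702
  solve Keq expr → x = -4.8311e-04; check Q = 0.2149
Then remove 0.04867 M of A.
Step 3:
                    L           E           J           A
  I             2.563       4.236    0.001144      0.1216
  C         -0.001099   -0.001099 -5.4934e-04    0.001099
  E             2.562       4.235  5.9489e-04      0.1227
  solve Keq expr → x = 5.4934e-04; check Q = 0.2149

[E]_eq = 4.235 M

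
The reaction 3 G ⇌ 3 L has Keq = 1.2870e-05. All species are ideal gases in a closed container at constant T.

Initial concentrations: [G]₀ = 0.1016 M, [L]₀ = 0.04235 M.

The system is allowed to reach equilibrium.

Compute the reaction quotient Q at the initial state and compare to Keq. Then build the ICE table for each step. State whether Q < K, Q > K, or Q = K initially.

Q₀ = 0.07242 vs Keq = 1.2870e-05 ⇒ Q>K, reverse
Step 1:
                   G          L
  init        0.1016    0.04235
  Δ          0.03905   -0.03905
  eq          0.1407   0.003296
  solve Keq expr → x = -0.01302; check Q = 1.2870e-05

Q₀ = 0.07242; Q > K (proceeds reverse)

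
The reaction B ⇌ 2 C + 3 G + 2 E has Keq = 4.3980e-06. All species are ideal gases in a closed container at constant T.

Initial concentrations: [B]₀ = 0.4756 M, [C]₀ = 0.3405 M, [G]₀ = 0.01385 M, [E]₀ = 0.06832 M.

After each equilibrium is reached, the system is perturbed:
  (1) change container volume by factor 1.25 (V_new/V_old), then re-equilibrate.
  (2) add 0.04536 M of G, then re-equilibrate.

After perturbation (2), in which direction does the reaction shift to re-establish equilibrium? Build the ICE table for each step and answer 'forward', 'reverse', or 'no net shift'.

Direction: reverse

Q₀ = 3.0230e-09 vs Keq = 4.3980e-06 ⇒ Q<K, forward
Step 1:
                  B         C         G         E
  init       0.4756    0.3405   0.01385   0.06832
  Δ        -0.02695    0.0539   0.08085    0.0539
  eq         0.4487    0.3944    0.0947    0.1222
  solve Keq expr → x = 0.02695; check Q = 4.3980e-06
Then change container volume by factor 1.25 (V_new/V_old).
Step 2:
                  B         C         G         E
  init       0.3589    0.3155   0.07576   0.09777
  Δ       -0.008637   0.01727   0.02591   0.01727
  eq         0.3503    0.3328    0.1017     0.115
  solve Keq expr → x = 0.008637; check Q = 4.3980e-06
Then add 0.04536 M of G.
Step 3:
                  B         C         G         E
  init       0.3503    0.3328     0.147     0.115
  Δ         0.00916  -0.01832  -0.02748  -0.01832
  eq         0.3594    0.3145    0.1195   0.09673
  solve Keq expr → x = -0.00916; check Q = 4.3980e-06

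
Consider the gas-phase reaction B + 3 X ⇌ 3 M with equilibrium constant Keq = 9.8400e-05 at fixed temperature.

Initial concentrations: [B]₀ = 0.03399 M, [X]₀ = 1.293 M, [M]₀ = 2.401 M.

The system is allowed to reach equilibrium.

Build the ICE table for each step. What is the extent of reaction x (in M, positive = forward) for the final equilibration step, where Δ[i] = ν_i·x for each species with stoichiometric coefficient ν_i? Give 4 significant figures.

x = -0.7501 M

Q₀ = 188.4 vs Keq = 9.8400e-05 ⇒ Q>K, reverse
Step 1:
                    B           X           M
  init        0.03399       1.293       2.401
  Δ            0.7501        2.25       -2.25
  eq            0.784       3.543      0.1508
  solve Keq expr → x = -0.7501; check Q = 9.8400e-05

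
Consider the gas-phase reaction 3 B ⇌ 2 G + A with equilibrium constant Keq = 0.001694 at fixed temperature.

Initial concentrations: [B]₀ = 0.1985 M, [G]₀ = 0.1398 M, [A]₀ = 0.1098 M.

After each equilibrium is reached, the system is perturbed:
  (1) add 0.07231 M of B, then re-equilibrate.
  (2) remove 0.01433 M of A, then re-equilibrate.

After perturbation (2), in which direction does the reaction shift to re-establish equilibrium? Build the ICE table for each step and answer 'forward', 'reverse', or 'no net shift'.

Direction: forward

Q₀ = 0.2744 vs Keq = 0.001694 ⇒ Q>K, reverse
Step 1:
                   B          G          A
  I           0.1985     0.1398     0.1098
  C           0.1556    -0.1038   -0.05188
  E           0.3541    0.03604    0.05792
  solve Keq expr → x = -0.05188; check Q = 0.001694
Then add 0.07231 M of B.
Step 2:
                   B          G          A
  I           0.4264    0.03604    0.05792
  C          -0.0121   0.008063   0.004032
  E           0.4144     0.0441    0.06195
  solve Keq expr → x = 0.004032; check Q = 0.001694
Then remove 0.01433 M of A.
Step 3:
                   B          G          A
  I           0.4144     0.0441    0.04762
  C        -0.006109   0.004072   0.002036
  E           0.4082    0.04818    0.04966
  solve Keq expr → x = 0.002036; check Q = 0.001694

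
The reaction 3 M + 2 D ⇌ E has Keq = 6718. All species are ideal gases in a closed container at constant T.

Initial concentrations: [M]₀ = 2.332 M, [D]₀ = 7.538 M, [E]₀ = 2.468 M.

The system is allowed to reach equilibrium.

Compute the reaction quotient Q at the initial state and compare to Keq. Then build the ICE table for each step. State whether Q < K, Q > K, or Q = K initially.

Q₀ = 0.003425 vs Keq = 6718 ⇒ Q<K, forward
Step 1:
                    M           D           E
  I             2.332       7.538       2.468
  C            -2.308      -1.539      0.7694
  E           0.02375       5.999       3.237
  solve Keq expr → x = 0.7694; check Q = 6718

Q₀ = 0.003425; Q < K (proceeds forward)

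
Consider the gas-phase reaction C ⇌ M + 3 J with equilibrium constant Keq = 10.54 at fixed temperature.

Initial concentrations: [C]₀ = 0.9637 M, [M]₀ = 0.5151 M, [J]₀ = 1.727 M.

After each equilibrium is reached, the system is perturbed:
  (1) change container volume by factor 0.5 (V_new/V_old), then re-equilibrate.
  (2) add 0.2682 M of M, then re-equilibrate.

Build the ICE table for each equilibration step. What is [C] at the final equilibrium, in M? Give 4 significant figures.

Q₀ = 2.753 vs Keq = 10.54 ⇒ Q<K, forward
Step 1:
                    C           M           J
  Initial      0.9637      0.5151       1.727
  Change       -0.183       0.183      0.5489
  Equil        0.7807      0.6981       2.276
  solve Keq expr → x = 0.183; check Q = 10.54
Then change container volume by factor 0.5 (V_new/V_old).
Step 2:
                    C           M           J
  Initial       1.561       1.396       4.552
  Change       0.5344     -0.5344      -1.603
  Equil         2.096      0.8617       2.949
  solve Keq expr → x = -0.5344; check Q = 10.54
Then add 0.2682 M of M.
Step 3:
                    C           M           J
  Initial       2.096        1.13       2.949
  Change      0.05983    -0.05983     -0.1795
  Equil         2.156        1.07       2.769
  solve Keq expr → x = -0.05983; check Q = 10.54

[C]_eq = 2.156 M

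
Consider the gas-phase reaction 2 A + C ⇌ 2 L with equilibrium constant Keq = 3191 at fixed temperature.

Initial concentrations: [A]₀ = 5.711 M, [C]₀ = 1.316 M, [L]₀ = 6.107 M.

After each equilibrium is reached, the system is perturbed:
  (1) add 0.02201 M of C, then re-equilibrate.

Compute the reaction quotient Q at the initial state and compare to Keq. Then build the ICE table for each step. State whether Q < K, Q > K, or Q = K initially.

Q₀ = 0.8689; Q < K (proceeds forward)

Q₀ = 0.8689 vs Keq = 3191 ⇒ Q<K, forward
Step 1:
                  A         C         L
  Initial     5.711     1.316     6.107
  Change     -2.627    -1.313     2.627
  Equil       3.084  0.002513     8.734
  solve Keq expr → x = 1.313; check Q = 3191
Then add 0.02201 M of C.
Step 2:
                  A         C         L
  Initial     3.084   0.02452     8.734
  Change   -0.04382  -0.02191   0.04382
  Equil        3.04  0.002612     8.778
  solve Keq expr → x = 0.02191; check Q = 3191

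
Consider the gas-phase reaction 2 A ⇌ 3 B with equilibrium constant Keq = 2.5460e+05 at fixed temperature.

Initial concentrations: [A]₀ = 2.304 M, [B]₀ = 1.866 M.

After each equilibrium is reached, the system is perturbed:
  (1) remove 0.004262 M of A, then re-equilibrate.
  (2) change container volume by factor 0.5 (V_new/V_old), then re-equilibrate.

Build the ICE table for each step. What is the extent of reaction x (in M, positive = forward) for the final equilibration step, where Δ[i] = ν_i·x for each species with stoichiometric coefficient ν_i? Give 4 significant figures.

Q₀ = 1.224 vs Keq = 2.5460e+05 ⇒ Q<K, forward
Step 1:
                  A         B
  Initial     2.304     1.866
  Change      -2.28      3.42
  Equil     0.02408     5.286
  solve Keq expr → x = 1.14; check Q = 2.5460e+05
Then remove 0.004262 M of A.
Step 2:
                  A         B
  Initial   0.01982     5.286
  Change   0.004219 -0.006328
  Equil     0.02404      5.28
  solve Keq expr → x = -0.002109; check Q = 2.5460e+05
Then change container volume by factor 0.5 (V_new/V_old).
Step 3:
                  A         B
  Initial   0.04808     10.56
  Change    0.01963  -0.02945
  Equil     0.06772     10.53
  solve Keq expr → x = -0.009816; check Q = 2.5460e+05

x = -0.009816 M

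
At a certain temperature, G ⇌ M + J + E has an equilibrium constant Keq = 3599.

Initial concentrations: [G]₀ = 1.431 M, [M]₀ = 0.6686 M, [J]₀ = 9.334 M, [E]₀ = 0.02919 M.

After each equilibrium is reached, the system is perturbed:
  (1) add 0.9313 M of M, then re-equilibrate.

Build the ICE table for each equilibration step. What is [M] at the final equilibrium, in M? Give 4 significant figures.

Q₀ = 0.1273 vs Keq = 3599 ⇒ Q<K, forward
Step 1:
                   G          M          J          E
  I            1.431     0.6686      9.334    0.02919
  C           -1.422      1.422      1.422      1.422
  E         0.009066      2.091      10.76      1.451
  solve Keq expr → x = 1.422; check Q = 3599
Then add 0.9313 M of M.
Step 2:
                   G          M          J          E
  I         0.009066      3.022      10.76      1.451
  C         0.003981  -0.003981  -0.003981  -0.003981
  E          0.01305      3.018      10.75      1.447
  solve Keq expr → x = -0.003981; check Q = 3599

[M]_eq = 3.018 M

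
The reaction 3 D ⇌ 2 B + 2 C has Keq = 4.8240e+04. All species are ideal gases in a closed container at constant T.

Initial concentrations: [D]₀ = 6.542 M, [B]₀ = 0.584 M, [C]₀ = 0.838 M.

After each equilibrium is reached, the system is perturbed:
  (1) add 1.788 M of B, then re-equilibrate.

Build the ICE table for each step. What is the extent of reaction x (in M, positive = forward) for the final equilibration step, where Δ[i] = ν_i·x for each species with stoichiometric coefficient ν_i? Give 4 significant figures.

x = -0.01726 M

Q₀ = 8.5543e-04 vs Keq = 4.8240e+04 ⇒ Q<K, forward
Step 1:
                  D         B         C
  init        6.542     0.584     0.838
  Δ          -6.312     4.208     4.208
  eq         0.2297     4.792     5.046
  solve Keq expr → x = 2.104; check Q = 4.8240e+04
Then add 1.788 M of B.
Step 2:
                  D         B         C
  init       0.2297      6.58     5.046
  Δ         0.05179  -0.03453  -0.03453
  eq         0.2815     6.546     5.012
  solve Keq expr → x = -0.01726; check Q = 4.8240e+04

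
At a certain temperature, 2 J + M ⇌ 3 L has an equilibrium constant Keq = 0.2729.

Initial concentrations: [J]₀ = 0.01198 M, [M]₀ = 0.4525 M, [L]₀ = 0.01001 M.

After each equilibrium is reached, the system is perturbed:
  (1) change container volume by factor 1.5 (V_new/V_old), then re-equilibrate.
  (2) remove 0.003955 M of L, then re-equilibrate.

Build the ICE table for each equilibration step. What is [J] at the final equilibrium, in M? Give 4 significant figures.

[J]_eq = 0.003338 M

Q₀ = 0.01544 vs Keq = 0.2729 ⇒ Q<K, forward
Step 1:
                    J           M           L
  init        0.01198      0.4525     0.01001
  Δ         -0.005198   -0.002599    0.007797
  eq         0.006782      0.4499     0.01781
  solve Keq expr → x = 0.002599; check Q = 0.2729
Then change container volume by factor 1.5 (V_new/V_old).
Step 2:
                    J           M           L
  init       0.004521      0.2999     0.01187
  Δ                 0           0           0
  eq         0.004521      0.2999     0.01187
  solve Keq expr → x = 0; check Q = 0.2729
Then remove 0.003955 M of L.
Step 3:
                    J           M           L
  init       0.004521      0.2999    0.007917
  Δ         -0.001183 -5.9157e-04    0.001775
  eq         0.003338      0.2993    0.009691
  solve Keq expr → x = 5.9157e-04; check Q = 0.2729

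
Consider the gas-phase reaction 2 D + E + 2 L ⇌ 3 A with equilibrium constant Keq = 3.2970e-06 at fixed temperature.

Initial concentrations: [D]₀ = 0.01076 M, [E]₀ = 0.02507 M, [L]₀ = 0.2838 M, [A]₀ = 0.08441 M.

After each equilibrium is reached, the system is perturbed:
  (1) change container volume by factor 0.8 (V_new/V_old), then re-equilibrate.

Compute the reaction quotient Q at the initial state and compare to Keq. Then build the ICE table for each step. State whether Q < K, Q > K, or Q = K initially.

Q₀ = 2573; Q > K (proceeds reverse)

Q₀ = 2573 vs Keq = 3.2970e-06 ⇒ Q>K, reverse
Step 1:
                   D          E          L          A
  I          0.01076    0.02507     0.2838    0.08441
  C          0.05597    0.02799    0.05597   -0.08396
  E          0.06673    0.05306     0.3398 4.4804e-04
  solve Keq expr → x = -0.02799; check Q = 3.2970e-06
Then change container volume by factor 0.8 (V_new/V_old).
Step 2:
                   D          E          L          A
  I          0.08342    0.06632     0.4247 5.6005e-04
  C       -5.9575e-05 -2.9788e-05 -5.9575e-05 8.9363e-05
  E          0.08336    0.06629     0.4247 6.4941e-04
  solve Keq expr → x = 2.9788e-05; check Q = 3.2970e-06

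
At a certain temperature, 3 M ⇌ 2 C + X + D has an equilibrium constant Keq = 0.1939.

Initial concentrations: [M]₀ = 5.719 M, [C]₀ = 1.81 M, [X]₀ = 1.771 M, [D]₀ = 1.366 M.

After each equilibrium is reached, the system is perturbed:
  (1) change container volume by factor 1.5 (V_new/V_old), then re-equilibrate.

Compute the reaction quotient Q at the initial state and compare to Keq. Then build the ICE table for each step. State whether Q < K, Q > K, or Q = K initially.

Q₀ = 0.04237; Q < K (proceeds forward)

Q₀ = 0.04237 vs Keq = 0.1939 ⇒ Q<K, forward
Step 1:
                  M         C         X         D
  I           5.719      1.81     1.771     1.366
  C         -0.9519    0.6346    0.3173    0.3173
  E           4.767     2.445     2.088     1.683
  solve Keq expr → x = 0.3173; check Q = 0.1939
Then change container volume by factor 1.5 (V_new/V_old).
Step 2:
                  M         C         X         D
  I           3.178      1.63     1.392     1.122
  C         -0.1774    0.1183   0.05915   0.05915
  E           3.001     1.748     1.451     1.181
  solve Keq expr → x = 0.05915; check Q = 0.1939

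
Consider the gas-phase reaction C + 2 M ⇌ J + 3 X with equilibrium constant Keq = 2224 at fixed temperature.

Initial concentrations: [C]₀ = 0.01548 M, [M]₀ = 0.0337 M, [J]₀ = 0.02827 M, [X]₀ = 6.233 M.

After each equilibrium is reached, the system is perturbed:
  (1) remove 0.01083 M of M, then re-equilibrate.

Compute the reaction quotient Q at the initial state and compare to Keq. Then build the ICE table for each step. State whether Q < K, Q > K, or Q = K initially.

Q₀ = 3.8939e+05 vs Keq = 2224 ⇒ Q>K, reverse
Step 1:
                    C           M           J           X
  init        0.01548      0.0337     0.02827       6.233
  Δ           0.02547     0.05095    -0.02547    -0.07642
  eq          0.04095     0.08465    0.002797       6.157
  solve Keq expr → x = -0.02547; check Q = 2224
Then remove 0.01083 M of M.
Step 2:
                    C           M           J           X
  init        0.04095     0.07382    0.002797       6.157
  Δ        5.7107e-04    0.001142 -5.7107e-04   -0.001713
  eq          0.04152     0.07496    0.002226       6.155
  solve Keq expr → x = -5.7107e-04; check Q = 2224

Q₀ = 3.8939e+05; Q > K (proceeds reverse)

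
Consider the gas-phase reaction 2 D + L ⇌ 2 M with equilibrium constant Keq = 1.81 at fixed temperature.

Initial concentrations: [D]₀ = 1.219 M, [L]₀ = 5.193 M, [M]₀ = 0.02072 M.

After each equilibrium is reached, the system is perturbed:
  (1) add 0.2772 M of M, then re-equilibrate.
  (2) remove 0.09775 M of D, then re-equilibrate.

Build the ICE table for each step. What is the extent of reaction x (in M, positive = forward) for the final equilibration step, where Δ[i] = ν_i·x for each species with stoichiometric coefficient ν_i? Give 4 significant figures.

Q₀ = 5.5636e-05 vs Keq = 1.81 ⇒ Q<K, forward
Step 1:
                   D          L          M
  init         1.219      5.193    0.02072
  Δ          -0.9035    -0.4518     0.9035
  eq          0.3155      4.741     0.9242
  solve Keq expr → x = 0.4518; check Q = 1.81
Then add 0.2772 M of M.
Step 2:
                   D          L          M
  init        0.3155      4.741      1.201
  Δ          0.06949    0.03475   -0.06949
  eq           0.385      4.776      1.132
  solve Keq expr → x = -0.03475; check Q = 1.81
Then remove 0.09775 M of D.
Step 3:
                   D          L          M
  init        0.2872      4.776      1.132
  Δ          0.07193    0.03597   -0.07193
  eq          0.3592      4.812       1.06
  solve Keq expr → x = -0.03597; check Q = 1.81

x = -0.03597 M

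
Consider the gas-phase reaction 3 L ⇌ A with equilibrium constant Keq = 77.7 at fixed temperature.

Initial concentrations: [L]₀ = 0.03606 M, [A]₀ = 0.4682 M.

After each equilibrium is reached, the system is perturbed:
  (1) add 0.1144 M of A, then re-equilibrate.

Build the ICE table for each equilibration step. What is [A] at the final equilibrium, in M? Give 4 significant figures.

Q₀ = 9985 vs Keq = 77.7 ⇒ Q>K, reverse
Step 1:
                   L          A
  I          0.03606     0.4682
  C           0.1397   -0.04656
  E           0.1757     0.4216
  solve Keq expr → x = -0.04656; check Q = 77.7
Then add 0.1144 M of A.
Step 2:
                   L          A
  I           0.1757      0.536
  C          0.01408  -0.004694
  E           0.1898     0.5313
  solve Keq expr → x = -0.004694; check Q = 77.7

[A]_eq = 0.5313 M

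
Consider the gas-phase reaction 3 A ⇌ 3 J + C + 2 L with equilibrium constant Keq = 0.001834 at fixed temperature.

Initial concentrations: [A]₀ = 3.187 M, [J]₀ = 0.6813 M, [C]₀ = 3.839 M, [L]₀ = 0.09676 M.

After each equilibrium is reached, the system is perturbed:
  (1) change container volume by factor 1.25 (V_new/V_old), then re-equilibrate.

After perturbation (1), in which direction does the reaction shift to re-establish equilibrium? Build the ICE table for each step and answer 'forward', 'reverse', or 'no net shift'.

Direction: forward

Q₀ = 3.5114e-04 vs Keq = 0.001834 ⇒ Q<K, forward
Step 1:
                    A           J           C           L
  I             3.187      0.6813       3.839     0.09676
  C           -0.1069      0.1069     0.03565     0.07129
  E              3.08      0.7882       3.875      0.1681
  solve Keq expr → x = 0.03565; check Q = 0.001834
Then change container volume by factor 1.25 (V_new/V_old).
Step 2:
                    A           J           C           L
  I             2.464      0.6306         3.1      0.1344
  C          -0.04498     0.04498     0.01499     0.02998
  E             2.419      0.6756       3.115      0.1644
  solve Keq expr → x = 0.01499; check Q = 0.001834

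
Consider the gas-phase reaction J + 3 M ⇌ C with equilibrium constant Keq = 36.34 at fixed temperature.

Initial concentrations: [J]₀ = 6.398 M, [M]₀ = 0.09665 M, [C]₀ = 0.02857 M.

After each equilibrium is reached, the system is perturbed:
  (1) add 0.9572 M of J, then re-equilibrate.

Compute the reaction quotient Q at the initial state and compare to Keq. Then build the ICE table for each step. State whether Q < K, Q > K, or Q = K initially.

Q₀ = 4.946 vs Keq = 36.34 ⇒ Q<K, forward
Step 1:
                   J          M          C
  Initial      6.398    0.09665    0.02857
  Change    -0.01337   -0.04011    0.01337
  Equil        6.385    0.05654    0.04194
  solve Keq expr → x = 0.01337; check Q = 36.34
Then add 0.9572 M of J.
Step 2:
                   J          M          C
  Initial      7.342    0.05654    0.04194
  Change  -7.5024e-04  -0.002251 7.5024e-04
  Equil        7.341    0.05429    0.04269
  solve Keq expr → x = 7.5024e-04; check Q = 36.34

Q₀ = 4.946; Q < K (proceeds forward)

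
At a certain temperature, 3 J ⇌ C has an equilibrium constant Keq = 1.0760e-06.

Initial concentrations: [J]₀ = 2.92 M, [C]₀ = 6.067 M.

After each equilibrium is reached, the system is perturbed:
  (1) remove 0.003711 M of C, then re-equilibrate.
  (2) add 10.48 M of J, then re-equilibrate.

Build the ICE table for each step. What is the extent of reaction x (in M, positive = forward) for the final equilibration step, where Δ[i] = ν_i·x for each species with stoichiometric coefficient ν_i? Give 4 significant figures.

Q₀ = 0.2437 vs Keq = 1.0760e-06 ⇒ Q>K, reverse
Step 1:
                   J          C
  Initial       2.92      6.067
  Change       18.17     -6.057
  Equil        21.09    0.01009
  solve Keq expr → x = -6.057; check Q = 1.0760e-06
Then remove 0.003711 M of C.
Step 2:
                   J          C
  Initial      21.09   0.006384
  Change    -0.01109   0.003695
  Equil        21.08    0.01008
  solve Keq expr → x = 0.003695; check Q = 1.0760e-06
Then add 10.48 M of J.
Step 3:
                   J          C
  Initial      31.56    0.01008
  Change    -0.07055    0.02352
  Equil        31.49     0.0336
  solve Keq expr → x = 0.02352; check Q = 1.0760e-06

x = 0.02352 M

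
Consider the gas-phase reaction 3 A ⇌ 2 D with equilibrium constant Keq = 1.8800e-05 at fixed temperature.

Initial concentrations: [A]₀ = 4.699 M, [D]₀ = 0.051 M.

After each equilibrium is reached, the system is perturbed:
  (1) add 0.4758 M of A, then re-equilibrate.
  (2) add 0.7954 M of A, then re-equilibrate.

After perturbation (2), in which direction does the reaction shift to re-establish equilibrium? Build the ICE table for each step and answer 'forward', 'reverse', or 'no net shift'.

Direction: forward

Q₀ = 2.5068e-05 vs Keq = 1.8800e-05 ⇒ Q>K, reverse
Step 1:
                  A         D
  I           4.699     0.051
  C         0.01004 -0.006692
  E           4.709   0.04431
  solve Keq expr → x = -0.003346; check Q = 1.8800e-05
Then add 0.4758 M of A.
Step 2:
                  A         D
  I           5.185   0.04431
  C         -0.0101  0.006733
  E           5.175   0.05104
  solve Keq expr → x = 0.003366; check Q = 1.8800e-05
Then add 0.7954 M of A.
Step 3:
                  A         D
  I            5.97   0.05104
  C        -0.01789   0.01193
  E           5.952   0.06297
  solve Keq expr → x = 0.005963; check Q = 1.8800e-05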